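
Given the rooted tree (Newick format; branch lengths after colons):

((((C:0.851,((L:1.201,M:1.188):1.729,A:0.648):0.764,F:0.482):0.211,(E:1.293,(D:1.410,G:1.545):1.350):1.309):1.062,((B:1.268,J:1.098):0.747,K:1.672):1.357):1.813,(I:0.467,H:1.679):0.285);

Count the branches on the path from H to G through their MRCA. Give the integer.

7

The MRCA of H and G is the root of the tree.
From H up to that node: 2 branches. From G up to the same node: 5 branches. Total: 2 + 5 = 7.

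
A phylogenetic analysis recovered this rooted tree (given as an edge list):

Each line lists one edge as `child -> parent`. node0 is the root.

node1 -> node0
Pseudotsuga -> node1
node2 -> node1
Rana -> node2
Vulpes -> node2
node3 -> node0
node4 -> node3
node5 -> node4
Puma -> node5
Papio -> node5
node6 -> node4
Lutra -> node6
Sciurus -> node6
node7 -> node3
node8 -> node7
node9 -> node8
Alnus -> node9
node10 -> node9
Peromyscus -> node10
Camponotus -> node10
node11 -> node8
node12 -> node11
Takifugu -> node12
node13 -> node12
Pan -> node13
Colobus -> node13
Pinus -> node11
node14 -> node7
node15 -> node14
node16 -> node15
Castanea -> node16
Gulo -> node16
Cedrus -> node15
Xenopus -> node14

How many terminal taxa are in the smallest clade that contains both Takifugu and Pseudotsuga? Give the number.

The MRCA of Takifugu and Pseudotsuga is the root, so the clade is the entire tree.
That clade contains 18 terminal taxa: Alnus, Camponotus, Castanea, Cedrus, Colobus, Gulo, Lutra, Pan, Papio, Peromyscus, Pinus, Pseudotsuga, Puma, Rana, Sciurus, Takifugu, Vulpes, Xenopus.

18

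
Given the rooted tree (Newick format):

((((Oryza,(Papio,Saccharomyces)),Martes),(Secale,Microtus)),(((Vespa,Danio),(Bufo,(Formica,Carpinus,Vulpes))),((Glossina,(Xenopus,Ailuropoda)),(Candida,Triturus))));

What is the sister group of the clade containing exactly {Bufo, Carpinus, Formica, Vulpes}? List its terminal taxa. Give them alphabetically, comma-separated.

Danio, Vespa

The clade containing exactly {Bufo, Carpinus, Formica, Vulpes} attaches to the tree at the node subtending ((Vespa,Danio),(Bufo,(Formica,Carpinus,Vulpes))).
The other lineage descending from that same node — the sister group — is (Vespa,Danio); its 2 tips in alphabetical order are the answer.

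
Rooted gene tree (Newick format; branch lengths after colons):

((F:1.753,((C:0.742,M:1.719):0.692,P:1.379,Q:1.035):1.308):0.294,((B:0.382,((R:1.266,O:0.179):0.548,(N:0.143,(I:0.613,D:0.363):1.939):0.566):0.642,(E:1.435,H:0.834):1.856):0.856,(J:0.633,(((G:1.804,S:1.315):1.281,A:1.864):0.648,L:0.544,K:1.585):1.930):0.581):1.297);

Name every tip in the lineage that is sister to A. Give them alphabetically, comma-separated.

A attaches to the tree at the node subtending ((G,S),A).
The other lineage descending from that same node — the sister group — is (G,S); its 2 tips in alphabetical order are the answer.

G, S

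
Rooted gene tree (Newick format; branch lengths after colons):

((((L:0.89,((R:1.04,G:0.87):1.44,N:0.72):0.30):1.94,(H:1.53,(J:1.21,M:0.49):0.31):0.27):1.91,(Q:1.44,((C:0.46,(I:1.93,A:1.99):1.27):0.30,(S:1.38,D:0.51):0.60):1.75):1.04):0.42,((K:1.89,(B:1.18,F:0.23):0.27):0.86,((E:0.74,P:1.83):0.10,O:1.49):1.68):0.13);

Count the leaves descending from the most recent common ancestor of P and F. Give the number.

6

The MRCA of P and F is the node subtending ((K,(B,F)),((E,P),O)).
That clade contains 6 terminal taxa: B, E, F, K, O, P.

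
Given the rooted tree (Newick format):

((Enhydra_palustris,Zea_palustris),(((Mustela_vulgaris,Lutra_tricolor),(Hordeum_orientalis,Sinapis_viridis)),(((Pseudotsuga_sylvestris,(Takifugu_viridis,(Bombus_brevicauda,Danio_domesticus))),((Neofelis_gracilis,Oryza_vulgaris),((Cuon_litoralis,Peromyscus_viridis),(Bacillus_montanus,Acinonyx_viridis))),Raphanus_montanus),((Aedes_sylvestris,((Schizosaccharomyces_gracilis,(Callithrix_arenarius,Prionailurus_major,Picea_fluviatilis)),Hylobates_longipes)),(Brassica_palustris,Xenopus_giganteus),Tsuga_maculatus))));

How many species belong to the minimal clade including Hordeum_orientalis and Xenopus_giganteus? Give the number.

The MRCA of Hordeum_orientalis and Xenopus_giganteus is the node subtending (((Mustela_vulgaris,Lutra_tricolor),(Hordeum_orientalis,Sinapis_viridis)),(((Pseudotsuga_sylvestris,(Takifugu_viridis,(Bombus_brevicauda,Danio_domesticus))),((Neofelis_gracilis,Oryza_vulgaris),((Cuon_litoralis,Peromyscus_viridis),(Bacillus_montanus,Acinonyx_viridis))),Raphanus_montanus),((Aedes_sylvestris,((Schizosaccharomyces_gracilis,(Callithrix_arenarius,Prionailurus_major,Picea_fluviatilis)),Hylobates_longipes)),(Brassica_palustris,Xenopus_giganteus),Tsuga_maculatus))).
That clade contains 24 terminal taxa: Acinonyx_viridis, Aedes_sylvestris, Bacillus_montanus, Bombus_brevicauda, Brassica_palustris, Callithrix_arenarius, Cuon_litoralis, Danio_domesticus, Hordeum_orientalis, Hylobates_longipes, Lutra_tricolor, Mustela_vulgaris, Neofelis_gracilis, Oryza_vulgaris, Peromyscus_viridis, Picea_fluviatilis, Prionailurus_major, Pseudotsuga_sylvestris, Raphanus_montanus, Schizosaccharomyces_gracilis, Sinapis_viridis, Takifugu_viridis, Tsuga_maculatus, Xenopus_giganteus.

24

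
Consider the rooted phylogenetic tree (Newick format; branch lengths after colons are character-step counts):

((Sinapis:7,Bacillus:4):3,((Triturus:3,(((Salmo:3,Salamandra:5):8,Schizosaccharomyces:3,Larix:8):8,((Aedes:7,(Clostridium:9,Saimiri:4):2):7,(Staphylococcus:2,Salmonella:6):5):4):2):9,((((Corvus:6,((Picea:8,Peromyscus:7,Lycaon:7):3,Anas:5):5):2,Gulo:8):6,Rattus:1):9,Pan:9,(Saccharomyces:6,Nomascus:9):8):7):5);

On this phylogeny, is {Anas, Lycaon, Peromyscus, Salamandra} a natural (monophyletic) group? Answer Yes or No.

No

The MRCA of the listed taxa subtends ((Triturus,(((Salmo,Salamandra),Schizosaccharomyces,Larix),((Aedes,(Clostridium,Saimiri)),(Staphylococcus,Salmonella)))),((((Corvus,((Picea,Peromyscus,Lycaon),Anas)),Gulo),Rattus),Pan,(Saccharomyces,Nomascus))).
That clade also contains Aedes, Clostridium, Corvus, Gulo, Larix, Nomascus, Pan, Picea, Rattus, Saccharomyces, Saimiri, Salmo, Salmonella, Schizosaccharomyces, Staphylococcus, Triturus, which are not in the proposed group, so the group is not monophyletic.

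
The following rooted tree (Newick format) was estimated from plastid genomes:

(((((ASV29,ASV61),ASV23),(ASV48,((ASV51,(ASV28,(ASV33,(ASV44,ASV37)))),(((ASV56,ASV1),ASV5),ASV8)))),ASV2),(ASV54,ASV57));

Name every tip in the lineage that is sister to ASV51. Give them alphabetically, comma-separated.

ASV28, ASV33, ASV37, ASV44

ASV51 attaches to the tree at the node subtending (ASV51,(ASV28,(ASV33,(ASV44,ASV37)))).
The other lineage descending from that same node — the sister group — is (ASV28,(ASV33,(ASV44,ASV37))); its 4 tips in alphabetical order are the answer.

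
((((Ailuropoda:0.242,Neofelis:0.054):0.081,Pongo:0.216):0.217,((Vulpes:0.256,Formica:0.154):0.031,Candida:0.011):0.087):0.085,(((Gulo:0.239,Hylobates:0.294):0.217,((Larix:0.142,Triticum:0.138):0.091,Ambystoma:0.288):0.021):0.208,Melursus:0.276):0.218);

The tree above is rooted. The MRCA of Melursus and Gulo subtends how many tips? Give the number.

The MRCA of Melursus and Gulo is the node subtending (((Gulo,Hylobates),((Larix,Triticum),Ambystoma)),Melursus).
That clade contains 6 terminal taxa: Ambystoma, Gulo, Hylobates, Larix, Melursus, Triticum.

6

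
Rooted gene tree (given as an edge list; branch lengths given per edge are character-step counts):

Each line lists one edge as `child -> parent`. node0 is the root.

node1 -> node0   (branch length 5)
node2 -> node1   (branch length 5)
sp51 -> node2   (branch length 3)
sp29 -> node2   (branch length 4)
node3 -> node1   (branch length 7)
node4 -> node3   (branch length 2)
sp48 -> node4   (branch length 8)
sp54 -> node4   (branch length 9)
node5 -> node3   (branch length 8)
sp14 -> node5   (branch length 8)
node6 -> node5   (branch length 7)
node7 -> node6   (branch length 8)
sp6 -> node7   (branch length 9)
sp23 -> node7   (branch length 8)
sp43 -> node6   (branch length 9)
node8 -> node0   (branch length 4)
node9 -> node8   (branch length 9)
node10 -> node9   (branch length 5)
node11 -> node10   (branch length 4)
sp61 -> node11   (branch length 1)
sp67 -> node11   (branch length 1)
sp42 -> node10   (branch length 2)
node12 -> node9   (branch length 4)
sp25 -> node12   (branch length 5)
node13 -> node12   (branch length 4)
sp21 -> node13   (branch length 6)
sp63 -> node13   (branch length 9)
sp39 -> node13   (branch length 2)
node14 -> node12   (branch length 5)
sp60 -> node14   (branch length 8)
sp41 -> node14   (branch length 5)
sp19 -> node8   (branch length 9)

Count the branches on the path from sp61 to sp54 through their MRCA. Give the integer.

9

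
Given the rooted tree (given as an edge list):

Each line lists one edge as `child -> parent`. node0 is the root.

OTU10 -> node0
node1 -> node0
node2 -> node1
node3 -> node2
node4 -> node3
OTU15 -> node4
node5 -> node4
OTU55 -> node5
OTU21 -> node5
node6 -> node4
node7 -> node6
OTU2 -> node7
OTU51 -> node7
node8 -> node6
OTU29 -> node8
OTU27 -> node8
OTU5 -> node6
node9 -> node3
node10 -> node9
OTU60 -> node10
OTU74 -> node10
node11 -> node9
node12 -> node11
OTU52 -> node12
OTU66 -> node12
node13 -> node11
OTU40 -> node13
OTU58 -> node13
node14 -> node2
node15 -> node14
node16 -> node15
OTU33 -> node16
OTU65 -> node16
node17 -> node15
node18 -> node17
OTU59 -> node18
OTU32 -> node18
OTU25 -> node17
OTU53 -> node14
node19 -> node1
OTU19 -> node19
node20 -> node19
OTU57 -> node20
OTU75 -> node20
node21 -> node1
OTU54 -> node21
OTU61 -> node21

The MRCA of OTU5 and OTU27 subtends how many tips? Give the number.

5

The MRCA of OTU5 and OTU27 is the node subtending ((OTU2,OTU51),(OTU29,OTU27),OTU5).
That clade contains 5 terminal taxa: OTU2, OTU27, OTU29, OTU5, OTU51.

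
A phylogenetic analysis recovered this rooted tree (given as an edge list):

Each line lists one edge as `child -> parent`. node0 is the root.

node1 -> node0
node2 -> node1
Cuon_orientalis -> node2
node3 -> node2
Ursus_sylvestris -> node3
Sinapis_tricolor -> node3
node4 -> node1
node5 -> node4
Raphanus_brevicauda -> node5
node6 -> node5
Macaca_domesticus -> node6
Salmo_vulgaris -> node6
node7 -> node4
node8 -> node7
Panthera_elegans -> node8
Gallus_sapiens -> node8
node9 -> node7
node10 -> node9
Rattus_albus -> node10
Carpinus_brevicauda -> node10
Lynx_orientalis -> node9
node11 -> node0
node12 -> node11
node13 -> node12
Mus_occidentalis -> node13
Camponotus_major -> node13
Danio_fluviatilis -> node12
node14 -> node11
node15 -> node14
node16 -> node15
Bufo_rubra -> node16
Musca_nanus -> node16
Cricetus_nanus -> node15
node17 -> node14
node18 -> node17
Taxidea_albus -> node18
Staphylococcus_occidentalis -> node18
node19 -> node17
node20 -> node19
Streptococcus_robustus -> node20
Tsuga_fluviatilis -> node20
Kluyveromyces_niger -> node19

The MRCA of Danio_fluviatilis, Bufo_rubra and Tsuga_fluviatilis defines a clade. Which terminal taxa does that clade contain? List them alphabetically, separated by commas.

Bufo_rubra, Camponotus_major, Cricetus_nanus, Danio_fluviatilis, Kluyveromyces_niger, Mus_occidentalis, Musca_nanus, Staphylococcus_occidentalis, Streptococcus_robustus, Taxidea_albus, Tsuga_fluviatilis

Tracing Danio_fluviatilis: it sits inside ((Mus_occidentalis,Camponotus_major),Danio_fluviatilis).
Tracing Bufo_rubra: it sits inside (Bufo_rubra,Musca_nanus).
Tracing Tsuga_fluviatilis: it sits inside (Streptococcus_robustus,Tsuga_fluviatilis).
The smallest clade enclosing all 3 is (((Mus_occidentalis,Camponotus_major),Danio_fluviatilis),(((Bufo_rubra,Musca_nanus),Cricetus_nanus),((Taxidea_albus,Staphylococcus_occidentalis),((Streptococcus_robustus,Tsuga_fluviatilis),Kluyveromyces_niger)))); the answer is its 11 terminal taxa in alphabetical order.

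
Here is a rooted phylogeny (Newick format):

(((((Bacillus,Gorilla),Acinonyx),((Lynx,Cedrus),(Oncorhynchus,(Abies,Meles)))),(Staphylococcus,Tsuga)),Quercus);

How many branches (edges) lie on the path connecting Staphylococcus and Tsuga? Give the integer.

The MRCA of Staphylococcus and Tsuga is the node subtending (Staphylococcus,Tsuga).
From Staphylococcus up to that node: 1 branch. From Tsuga up to the same node: 1 branch. Total: 1 + 1 = 2.

2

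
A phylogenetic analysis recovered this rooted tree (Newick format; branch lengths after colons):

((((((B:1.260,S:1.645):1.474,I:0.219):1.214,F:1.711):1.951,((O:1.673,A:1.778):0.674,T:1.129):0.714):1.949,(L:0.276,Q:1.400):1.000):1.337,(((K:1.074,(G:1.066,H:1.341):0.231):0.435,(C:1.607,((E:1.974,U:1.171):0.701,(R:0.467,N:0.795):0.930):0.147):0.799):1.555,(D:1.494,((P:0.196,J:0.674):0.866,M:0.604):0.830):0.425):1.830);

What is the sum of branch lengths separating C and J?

6.756

The path runs C → … → MRCA → … → J; the MRCA is the node subtending (((K,(G,H)),(C,((E,U),(R,N)))),(D,((P,J),M))).
Branch lengths along that path: 1.607 + 0.799 + 1.555 + 0.425 + 0.830 + 0.866 + 0.674 = 6.756.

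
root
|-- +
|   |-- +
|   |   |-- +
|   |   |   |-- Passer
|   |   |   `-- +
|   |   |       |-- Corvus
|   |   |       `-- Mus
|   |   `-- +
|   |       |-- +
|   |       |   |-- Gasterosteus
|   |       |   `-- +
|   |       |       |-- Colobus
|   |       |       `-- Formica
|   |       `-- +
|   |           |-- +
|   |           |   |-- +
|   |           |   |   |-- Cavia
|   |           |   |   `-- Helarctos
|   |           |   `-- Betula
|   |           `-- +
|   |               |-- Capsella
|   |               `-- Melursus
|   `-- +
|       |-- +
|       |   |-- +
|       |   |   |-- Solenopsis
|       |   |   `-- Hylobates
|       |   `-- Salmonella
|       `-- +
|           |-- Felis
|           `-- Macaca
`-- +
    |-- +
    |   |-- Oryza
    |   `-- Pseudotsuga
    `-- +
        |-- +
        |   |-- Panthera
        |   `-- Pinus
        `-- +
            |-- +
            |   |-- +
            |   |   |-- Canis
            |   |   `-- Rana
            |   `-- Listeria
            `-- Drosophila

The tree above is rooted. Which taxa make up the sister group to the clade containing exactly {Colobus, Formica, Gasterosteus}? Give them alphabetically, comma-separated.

The clade containing exactly {Colobus, Formica, Gasterosteus} attaches to the tree at the node subtending ((Gasterosteus,(Colobus,Formica)),(((Cavia,Helarctos),Betula),(Capsella,Melursus))).
The other lineage descending from that same node — the sister group — is (((Cavia,Helarctos),Betula),(Capsella,Melursus)); its 5 tips in alphabetical order are the answer.

Betula, Capsella, Cavia, Helarctos, Melursus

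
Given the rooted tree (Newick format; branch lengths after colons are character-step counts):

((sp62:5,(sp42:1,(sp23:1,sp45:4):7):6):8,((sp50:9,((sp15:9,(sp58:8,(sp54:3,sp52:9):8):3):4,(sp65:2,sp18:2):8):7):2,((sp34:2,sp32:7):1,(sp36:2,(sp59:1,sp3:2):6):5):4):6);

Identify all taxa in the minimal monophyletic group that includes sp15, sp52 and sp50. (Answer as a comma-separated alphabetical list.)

sp15, sp18, sp50, sp52, sp54, sp58, sp65

Tracing sp15: it sits inside (sp15,(sp58,(sp54,sp52))).
Tracing sp52: it sits inside (sp54,sp52).
Tracing sp50: it sits inside (sp50,((sp15,(sp58,(sp54,sp52))),(sp65,sp18))).
The smallest clade enclosing all 3 is (sp50,((sp15,(sp58,(sp54,sp52))),(sp65,sp18))); the answer is its 7 terminal taxa in alphabetical order.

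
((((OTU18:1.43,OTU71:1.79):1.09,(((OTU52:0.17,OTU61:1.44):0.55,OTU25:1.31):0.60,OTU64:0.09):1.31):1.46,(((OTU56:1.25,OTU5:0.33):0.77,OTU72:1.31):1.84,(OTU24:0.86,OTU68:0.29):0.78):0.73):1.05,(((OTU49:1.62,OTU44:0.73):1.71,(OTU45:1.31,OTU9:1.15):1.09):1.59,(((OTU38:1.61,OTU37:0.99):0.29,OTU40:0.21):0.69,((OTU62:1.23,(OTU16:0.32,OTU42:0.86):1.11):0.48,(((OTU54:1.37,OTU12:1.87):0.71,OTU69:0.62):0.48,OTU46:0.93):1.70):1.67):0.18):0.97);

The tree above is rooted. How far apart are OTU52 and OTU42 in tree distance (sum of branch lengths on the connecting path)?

The path runs OTU52 → … → MRCA → … → OTU42; the MRCA is the root of the tree.
Branch lengths along that path: 0.17 + 0.55 + 0.60 + 1.31 + 1.46 + 1.05 + 0.97 + 0.18 + 1.67 + 0.48 + 1.11 + 0.86 = 10.41.

10.41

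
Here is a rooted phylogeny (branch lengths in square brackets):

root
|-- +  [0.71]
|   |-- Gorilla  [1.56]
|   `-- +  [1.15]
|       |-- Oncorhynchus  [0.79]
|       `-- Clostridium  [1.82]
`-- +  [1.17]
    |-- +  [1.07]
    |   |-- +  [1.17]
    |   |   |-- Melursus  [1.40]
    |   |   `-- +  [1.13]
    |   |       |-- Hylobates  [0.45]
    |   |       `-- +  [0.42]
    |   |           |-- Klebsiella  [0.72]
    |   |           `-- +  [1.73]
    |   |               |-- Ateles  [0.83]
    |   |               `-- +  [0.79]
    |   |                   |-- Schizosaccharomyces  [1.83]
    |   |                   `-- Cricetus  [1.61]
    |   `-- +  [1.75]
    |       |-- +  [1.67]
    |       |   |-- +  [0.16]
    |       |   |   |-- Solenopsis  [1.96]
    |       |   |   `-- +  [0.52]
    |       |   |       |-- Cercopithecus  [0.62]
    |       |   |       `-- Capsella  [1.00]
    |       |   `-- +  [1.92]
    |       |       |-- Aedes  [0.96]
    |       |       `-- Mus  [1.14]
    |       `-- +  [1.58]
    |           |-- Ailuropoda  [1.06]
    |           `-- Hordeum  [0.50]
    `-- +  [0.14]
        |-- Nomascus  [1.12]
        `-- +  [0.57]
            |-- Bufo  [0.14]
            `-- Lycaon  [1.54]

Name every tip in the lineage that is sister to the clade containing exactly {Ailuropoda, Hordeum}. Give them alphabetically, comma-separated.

The clade containing exactly {Ailuropoda, Hordeum} attaches to the tree at the node subtending (((Solenopsis,(Cercopithecus,Capsella)),(Aedes,Mus)),(Ailuropoda,Hordeum)).
The other lineage descending from that same node — the sister group — is ((Solenopsis,(Cercopithecus,Capsella)),(Aedes,Mus)); its 5 tips in alphabetical order are the answer.

Aedes, Capsella, Cercopithecus, Mus, Solenopsis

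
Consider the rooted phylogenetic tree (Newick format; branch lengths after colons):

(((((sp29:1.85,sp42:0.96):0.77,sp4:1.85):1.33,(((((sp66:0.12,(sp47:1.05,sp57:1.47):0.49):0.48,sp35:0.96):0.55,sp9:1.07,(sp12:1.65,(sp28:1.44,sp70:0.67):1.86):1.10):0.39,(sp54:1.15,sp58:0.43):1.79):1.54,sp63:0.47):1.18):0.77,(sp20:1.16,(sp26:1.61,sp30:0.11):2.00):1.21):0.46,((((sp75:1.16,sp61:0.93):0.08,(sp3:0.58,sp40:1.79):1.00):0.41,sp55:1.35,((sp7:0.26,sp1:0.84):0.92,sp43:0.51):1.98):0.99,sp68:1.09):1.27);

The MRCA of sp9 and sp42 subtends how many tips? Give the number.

The MRCA of sp9 and sp42 is the node subtending (((sp29,sp42),sp4),(((((sp66,(sp47,sp57)),sp35),sp9,(sp12,(sp28,sp70))),(sp54,sp58)),sp63)).
That clade contains 14 terminal taxa: sp12, sp28, sp29, sp35, sp4, sp42, sp47, sp54, sp57, sp58, sp63, sp66, sp70, sp9.

14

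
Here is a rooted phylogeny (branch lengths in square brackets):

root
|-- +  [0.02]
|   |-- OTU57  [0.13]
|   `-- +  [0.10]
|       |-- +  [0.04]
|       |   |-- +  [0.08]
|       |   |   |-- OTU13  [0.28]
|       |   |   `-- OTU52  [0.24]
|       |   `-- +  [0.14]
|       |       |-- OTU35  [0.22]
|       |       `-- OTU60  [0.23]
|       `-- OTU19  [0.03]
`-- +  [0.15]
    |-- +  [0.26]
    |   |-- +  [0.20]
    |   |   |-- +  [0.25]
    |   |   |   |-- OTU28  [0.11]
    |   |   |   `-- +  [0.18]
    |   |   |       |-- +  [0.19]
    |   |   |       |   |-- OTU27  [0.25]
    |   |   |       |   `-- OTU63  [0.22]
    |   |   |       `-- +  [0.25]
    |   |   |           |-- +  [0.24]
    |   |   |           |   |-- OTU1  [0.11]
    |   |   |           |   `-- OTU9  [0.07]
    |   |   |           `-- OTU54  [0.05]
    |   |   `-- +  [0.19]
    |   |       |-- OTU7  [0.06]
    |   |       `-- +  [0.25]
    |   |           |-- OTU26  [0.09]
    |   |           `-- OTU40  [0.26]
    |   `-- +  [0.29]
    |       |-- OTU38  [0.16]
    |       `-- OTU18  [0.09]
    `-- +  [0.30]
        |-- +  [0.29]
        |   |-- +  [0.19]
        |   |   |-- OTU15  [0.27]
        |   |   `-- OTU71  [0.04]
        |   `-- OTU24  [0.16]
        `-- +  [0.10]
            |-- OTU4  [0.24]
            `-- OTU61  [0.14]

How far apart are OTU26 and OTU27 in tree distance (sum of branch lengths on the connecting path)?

The path runs OTU26 → … → MRCA → … → OTU27; the MRCA is the node subtending ((OTU28,((OTU27,OTU63),((OTU1,OTU9),OTU54))),(OTU7,(OTU26,OTU40))).
Branch lengths along that path: 0.09 + 0.25 + 0.19 + 0.25 + 0.18 + 0.19 + 0.25 = 1.40.

1.40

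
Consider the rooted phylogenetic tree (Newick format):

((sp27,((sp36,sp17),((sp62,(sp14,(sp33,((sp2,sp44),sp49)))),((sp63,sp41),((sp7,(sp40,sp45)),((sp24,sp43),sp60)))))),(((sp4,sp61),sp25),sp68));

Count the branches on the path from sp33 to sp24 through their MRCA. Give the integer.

The MRCA of sp33 and sp24 is the node subtending ((sp62,(sp14,(sp33,((sp2,sp44),sp49)))),((sp63,sp41),((sp7,(sp40,sp45)),((sp24,sp43),sp60)))).
From sp33 up to that node: 4 branches. From sp24 up to the same node: 5 branches. Total: 4 + 5 = 9.

9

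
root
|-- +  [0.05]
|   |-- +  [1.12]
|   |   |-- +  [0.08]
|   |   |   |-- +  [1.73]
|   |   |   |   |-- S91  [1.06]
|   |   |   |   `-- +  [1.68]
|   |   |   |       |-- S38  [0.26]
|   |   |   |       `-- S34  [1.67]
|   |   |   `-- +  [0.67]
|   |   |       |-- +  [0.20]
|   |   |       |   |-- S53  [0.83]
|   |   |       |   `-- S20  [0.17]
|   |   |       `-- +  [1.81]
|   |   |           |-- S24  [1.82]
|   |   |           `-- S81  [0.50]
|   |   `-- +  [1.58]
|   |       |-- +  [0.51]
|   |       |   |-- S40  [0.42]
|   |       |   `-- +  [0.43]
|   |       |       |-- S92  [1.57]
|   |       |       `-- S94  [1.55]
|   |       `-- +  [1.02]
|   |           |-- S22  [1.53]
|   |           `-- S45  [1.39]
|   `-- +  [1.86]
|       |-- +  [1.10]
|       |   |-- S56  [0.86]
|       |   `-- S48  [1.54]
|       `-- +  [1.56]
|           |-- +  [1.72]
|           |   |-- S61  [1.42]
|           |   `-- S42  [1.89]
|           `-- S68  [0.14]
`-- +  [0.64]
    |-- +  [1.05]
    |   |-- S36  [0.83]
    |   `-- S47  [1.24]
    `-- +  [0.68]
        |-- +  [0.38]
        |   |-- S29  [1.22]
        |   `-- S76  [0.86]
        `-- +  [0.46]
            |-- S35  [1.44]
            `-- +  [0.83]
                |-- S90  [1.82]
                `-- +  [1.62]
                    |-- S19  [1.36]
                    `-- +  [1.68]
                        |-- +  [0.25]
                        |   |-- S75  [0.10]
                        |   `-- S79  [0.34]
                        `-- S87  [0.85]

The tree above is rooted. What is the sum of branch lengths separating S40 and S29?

6.60

The path runs S40 → … → MRCA → … → S29; the MRCA is the root of the tree.
Branch lengths along that path: 0.42 + 0.51 + 1.58 + 1.12 + 0.05 + 0.64 + 0.68 + 0.38 + 1.22 = 6.60.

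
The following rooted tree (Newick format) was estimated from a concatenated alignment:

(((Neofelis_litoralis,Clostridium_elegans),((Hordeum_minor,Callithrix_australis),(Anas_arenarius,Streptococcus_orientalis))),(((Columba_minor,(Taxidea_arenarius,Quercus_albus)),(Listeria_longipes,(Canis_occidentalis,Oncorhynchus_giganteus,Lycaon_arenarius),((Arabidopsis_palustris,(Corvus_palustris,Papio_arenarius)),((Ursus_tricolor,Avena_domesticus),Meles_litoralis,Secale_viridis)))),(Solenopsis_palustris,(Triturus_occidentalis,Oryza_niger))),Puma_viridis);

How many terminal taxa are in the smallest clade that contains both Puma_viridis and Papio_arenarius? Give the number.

24

The MRCA of Puma_viridis and Papio_arenarius is the root, so the clade is the entire tree.
That clade contains 24 terminal taxa: Anas_arenarius, Arabidopsis_palustris, Avena_domesticus, Callithrix_australis, Canis_occidentalis, Clostridium_elegans, Columba_minor, Corvus_palustris, Hordeum_minor, Listeria_longipes, Lycaon_arenarius, Meles_litoralis, Neofelis_litoralis, Oncorhynchus_giganteus, Oryza_niger, Papio_arenarius, Puma_viridis, Quercus_albus, Secale_viridis, Solenopsis_palustris, Streptococcus_orientalis, Taxidea_arenarius, Triturus_occidentalis, Ursus_tricolor.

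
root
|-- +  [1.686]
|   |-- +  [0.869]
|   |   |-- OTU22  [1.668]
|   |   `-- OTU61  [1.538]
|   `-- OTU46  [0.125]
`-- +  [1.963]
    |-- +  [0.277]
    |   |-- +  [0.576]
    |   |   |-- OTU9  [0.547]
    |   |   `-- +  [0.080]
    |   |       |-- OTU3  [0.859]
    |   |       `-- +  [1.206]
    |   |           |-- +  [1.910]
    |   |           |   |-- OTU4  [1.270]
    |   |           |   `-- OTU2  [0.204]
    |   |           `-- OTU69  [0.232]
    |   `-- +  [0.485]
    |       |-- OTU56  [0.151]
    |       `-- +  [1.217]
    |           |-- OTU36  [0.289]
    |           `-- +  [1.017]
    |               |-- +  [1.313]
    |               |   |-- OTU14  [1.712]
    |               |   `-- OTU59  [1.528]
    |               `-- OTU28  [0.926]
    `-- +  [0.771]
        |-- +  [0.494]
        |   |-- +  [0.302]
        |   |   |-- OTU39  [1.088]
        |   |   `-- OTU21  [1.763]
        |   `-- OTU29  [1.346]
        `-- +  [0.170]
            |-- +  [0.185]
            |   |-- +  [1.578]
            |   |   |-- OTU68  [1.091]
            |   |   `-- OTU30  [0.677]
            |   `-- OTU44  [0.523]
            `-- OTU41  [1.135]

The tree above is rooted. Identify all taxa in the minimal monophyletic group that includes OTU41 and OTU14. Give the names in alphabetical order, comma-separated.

OTU14, OTU2, OTU21, OTU28, OTU29, OTU3, OTU30, OTU36, OTU39, OTU4, OTU41, OTU44, OTU56, OTU59, OTU68, OTU69, OTU9

Tracing OTU41: it sits inside (((OTU68,OTU30),OTU44),OTU41).
Tracing OTU14: it sits inside (OTU14,OTU59).
The smallest clade enclosing both is (((OTU9,(OTU3,((OTU4,OTU2),OTU69))),(OTU56,(OTU36,((OTU14,OTU59),OTU28)))),(((OTU39,OTU21),OTU29),(((OTU68,OTU30),OTU44),OTU41))); the answer is its 17 terminal taxa in alphabetical order.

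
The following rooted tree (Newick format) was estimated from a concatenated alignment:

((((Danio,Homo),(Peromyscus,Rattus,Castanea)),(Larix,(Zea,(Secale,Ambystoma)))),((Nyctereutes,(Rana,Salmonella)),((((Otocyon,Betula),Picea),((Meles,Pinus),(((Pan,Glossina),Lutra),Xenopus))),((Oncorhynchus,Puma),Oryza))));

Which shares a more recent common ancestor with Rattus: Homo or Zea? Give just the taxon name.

Homo

The MRCA of Rattus and Homo subtends ((Danio,Homo),(Peromyscus,Rattus,Castanea)) (5 taxa).
The MRCA of Rattus and Zea subtends (((Danio,Homo),(Peromyscus,Rattus,Castanea)),(Larix,(Zea,(Secale,Ambystoma)))) (9 taxa).
The first is nested inside the second, so Rattus shares a more recent common ancestor with Homo.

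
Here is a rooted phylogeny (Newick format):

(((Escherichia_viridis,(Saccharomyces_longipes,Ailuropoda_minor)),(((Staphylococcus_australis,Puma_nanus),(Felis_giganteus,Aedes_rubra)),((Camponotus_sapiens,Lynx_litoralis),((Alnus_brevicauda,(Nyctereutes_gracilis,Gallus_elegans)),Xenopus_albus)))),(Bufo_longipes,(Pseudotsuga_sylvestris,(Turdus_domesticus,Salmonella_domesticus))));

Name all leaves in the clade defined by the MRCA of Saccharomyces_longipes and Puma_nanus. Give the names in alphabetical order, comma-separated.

Aedes_rubra, Ailuropoda_minor, Alnus_brevicauda, Camponotus_sapiens, Escherichia_viridis, Felis_giganteus, Gallus_elegans, Lynx_litoralis, Nyctereutes_gracilis, Puma_nanus, Saccharomyces_longipes, Staphylococcus_australis, Xenopus_albus

Tracing Saccharomyces_longipes: it sits inside (Saccharomyces_longipes,Ailuropoda_minor).
Tracing Puma_nanus: it sits inside (Staphylococcus_australis,Puma_nanus).
The smallest clade enclosing both is ((Escherichia_viridis,(Saccharomyces_longipes,Ailuropoda_minor)),(((Staphylococcus_australis,Puma_nanus),(Felis_giganteus,Aedes_rubra)),((Camponotus_sapiens,Lynx_litoralis),((Alnus_brevicauda,(Nyctereutes_gracilis,Gallus_elegans)),Xenopus_albus)))); the answer is its 13 terminal taxa in alphabetical order.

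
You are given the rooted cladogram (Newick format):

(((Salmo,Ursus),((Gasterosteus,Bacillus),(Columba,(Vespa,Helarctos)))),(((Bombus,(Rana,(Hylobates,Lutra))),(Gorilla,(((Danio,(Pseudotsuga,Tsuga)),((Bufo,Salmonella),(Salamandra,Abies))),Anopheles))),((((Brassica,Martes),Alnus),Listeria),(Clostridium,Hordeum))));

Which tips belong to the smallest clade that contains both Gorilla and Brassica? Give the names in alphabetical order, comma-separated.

Tracing Gorilla: it sits inside (Gorilla,(((Danio,(Pseudotsuga,Tsuga)),((Bufo,Salmonella),(Salamandra,Abies))),Anopheles)).
Tracing Brassica: it sits inside (Brassica,Martes).
The smallest clade enclosing both is (((Bombus,(Rana,(Hylobates,Lutra))),(Gorilla,(((Danio,(Pseudotsuga,Tsuga)),((Bufo,Salmonella),(Salamandra,Abies))),Anopheles))),((((Brassica,Martes),Alnus),Listeria),(Clostridium,Hordeum))); the answer is its 19 terminal taxa in alphabetical order.

Abies, Alnus, Anopheles, Bombus, Brassica, Bufo, Clostridium, Danio, Gorilla, Hordeum, Hylobates, Listeria, Lutra, Martes, Pseudotsuga, Rana, Salamandra, Salmonella, Tsuga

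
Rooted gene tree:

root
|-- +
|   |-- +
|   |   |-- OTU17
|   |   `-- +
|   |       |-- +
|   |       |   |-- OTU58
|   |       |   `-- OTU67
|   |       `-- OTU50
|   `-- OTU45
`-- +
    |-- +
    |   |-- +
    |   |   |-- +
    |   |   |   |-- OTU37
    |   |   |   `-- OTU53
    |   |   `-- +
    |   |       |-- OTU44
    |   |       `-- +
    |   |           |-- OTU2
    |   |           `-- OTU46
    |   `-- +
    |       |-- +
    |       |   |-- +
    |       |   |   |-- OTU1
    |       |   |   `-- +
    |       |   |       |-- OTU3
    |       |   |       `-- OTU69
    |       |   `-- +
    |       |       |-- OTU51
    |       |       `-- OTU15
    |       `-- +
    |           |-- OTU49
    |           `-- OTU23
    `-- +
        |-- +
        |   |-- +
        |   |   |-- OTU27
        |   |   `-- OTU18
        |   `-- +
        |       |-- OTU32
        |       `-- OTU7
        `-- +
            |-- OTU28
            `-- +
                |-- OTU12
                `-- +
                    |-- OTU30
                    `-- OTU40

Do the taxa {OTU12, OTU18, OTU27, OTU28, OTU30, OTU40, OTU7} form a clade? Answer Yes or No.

No

The MRCA of the listed taxa subtends (((OTU27,OTU18),(OTU32,OTU7)),(OTU28,(OTU12,(OTU30,OTU40)))).
That clade also contains OTU32, which is not in the proposed group, so the group is not monophyletic.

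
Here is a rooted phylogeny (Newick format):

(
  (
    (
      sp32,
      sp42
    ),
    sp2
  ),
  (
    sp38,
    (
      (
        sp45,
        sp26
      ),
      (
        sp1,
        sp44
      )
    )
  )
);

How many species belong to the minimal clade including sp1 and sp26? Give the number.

The MRCA of sp1 and sp26 is the node subtending ((sp45,sp26),(sp1,sp44)).
That clade contains 4 terminal taxa: sp1, sp26, sp44, sp45.

4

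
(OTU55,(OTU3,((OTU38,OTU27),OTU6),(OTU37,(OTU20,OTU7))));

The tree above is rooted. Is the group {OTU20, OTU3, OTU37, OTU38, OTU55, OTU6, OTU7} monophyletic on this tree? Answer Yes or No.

No

The MRCA of the listed taxa is the root, so the smallest clade containing them is the whole tree.
That clade also contains OTU27, which is not in the proposed group, so the group is not monophyletic.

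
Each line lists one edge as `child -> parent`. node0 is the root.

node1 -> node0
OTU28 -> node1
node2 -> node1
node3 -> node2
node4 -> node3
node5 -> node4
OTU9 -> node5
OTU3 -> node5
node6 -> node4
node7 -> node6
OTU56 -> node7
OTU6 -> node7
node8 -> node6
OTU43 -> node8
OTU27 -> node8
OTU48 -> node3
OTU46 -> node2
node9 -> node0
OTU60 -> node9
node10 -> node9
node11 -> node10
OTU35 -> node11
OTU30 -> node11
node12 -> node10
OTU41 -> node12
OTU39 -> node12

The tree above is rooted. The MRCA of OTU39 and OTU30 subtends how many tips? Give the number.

The MRCA of OTU39 and OTU30 is the node subtending ((OTU35,OTU30),(OTU41,OTU39)).
That clade contains 4 terminal taxa: OTU30, OTU35, OTU39, OTU41.

4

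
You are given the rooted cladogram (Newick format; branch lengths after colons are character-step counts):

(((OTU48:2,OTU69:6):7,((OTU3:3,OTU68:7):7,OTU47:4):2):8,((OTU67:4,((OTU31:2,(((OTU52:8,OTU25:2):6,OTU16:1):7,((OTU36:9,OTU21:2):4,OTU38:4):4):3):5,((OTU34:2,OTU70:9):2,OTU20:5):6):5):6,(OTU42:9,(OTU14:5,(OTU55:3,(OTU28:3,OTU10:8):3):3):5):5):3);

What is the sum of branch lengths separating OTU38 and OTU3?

The path runs OTU38 → … → MRCA → … → OTU3; the MRCA is the root of the tree.
Branch lengths along that path: 4 + 4 + 3 + 5 + 5 + 6 + 3 + 8 + 2 + 7 + 3 = 50.

50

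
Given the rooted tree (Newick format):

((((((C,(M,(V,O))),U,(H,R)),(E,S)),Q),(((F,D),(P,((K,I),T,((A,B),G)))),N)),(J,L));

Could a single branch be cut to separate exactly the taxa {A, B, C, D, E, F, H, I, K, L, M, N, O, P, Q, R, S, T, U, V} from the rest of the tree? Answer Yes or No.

The MRCA of the listed taxa is the root, so the smallest clade containing them is the whole tree.
That clade also contains G, J, which are not in the proposed group, so the group is not monophyletic.

No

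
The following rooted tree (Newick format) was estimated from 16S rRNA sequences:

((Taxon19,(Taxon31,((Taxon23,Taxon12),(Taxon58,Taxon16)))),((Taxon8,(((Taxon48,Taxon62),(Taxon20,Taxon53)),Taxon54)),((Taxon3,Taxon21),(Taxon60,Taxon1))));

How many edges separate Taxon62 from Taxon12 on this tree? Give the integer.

The MRCA of Taxon62 and Taxon12 is the root of the tree.
From Taxon62 up to that node: 6 branches. From Taxon12 up to the same node: 5 branches. Total: 6 + 5 = 11.

11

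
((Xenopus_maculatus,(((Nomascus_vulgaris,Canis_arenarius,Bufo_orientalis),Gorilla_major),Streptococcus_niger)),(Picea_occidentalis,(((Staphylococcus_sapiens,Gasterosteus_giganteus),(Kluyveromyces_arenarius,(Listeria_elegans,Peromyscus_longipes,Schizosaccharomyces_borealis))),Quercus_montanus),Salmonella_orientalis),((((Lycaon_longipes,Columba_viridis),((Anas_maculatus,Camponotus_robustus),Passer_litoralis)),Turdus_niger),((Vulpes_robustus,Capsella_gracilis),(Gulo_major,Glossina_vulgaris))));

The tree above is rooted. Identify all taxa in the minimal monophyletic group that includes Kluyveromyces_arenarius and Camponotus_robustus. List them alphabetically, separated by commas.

Anas_maculatus, Bufo_orientalis, Camponotus_robustus, Canis_arenarius, Capsella_gracilis, Columba_viridis, Gasterosteus_giganteus, Glossina_vulgaris, Gorilla_major, Gulo_major, Kluyveromyces_arenarius, Listeria_elegans, Lycaon_longipes, Nomascus_vulgaris, Passer_litoralis, Peromyscus_longipes, Picea_occidentalis, Quercus_montanus, Salmonella_orientalis, Schizosaccharomyces_borealis, Staphylococcus_sapiens, Streptococcus_niger, Turdus_niger, Vulpes_robustus, Xenopus_maculatus

Tracing Kluyveromyces_arenarius: it sits inside (Kluyveromyces_arenarius,(Listeria_elegans,Peromyscus_longipes,Schizosaccharomyces_borealis)).
Tracing Camponotus_robustus: it sits inside (Anas_maculatus,Camponotus_robustus).
The smallest clade enclosing both is the whole tree (their MRCA is the root), so the answer is all 25 tips in alphabetical order.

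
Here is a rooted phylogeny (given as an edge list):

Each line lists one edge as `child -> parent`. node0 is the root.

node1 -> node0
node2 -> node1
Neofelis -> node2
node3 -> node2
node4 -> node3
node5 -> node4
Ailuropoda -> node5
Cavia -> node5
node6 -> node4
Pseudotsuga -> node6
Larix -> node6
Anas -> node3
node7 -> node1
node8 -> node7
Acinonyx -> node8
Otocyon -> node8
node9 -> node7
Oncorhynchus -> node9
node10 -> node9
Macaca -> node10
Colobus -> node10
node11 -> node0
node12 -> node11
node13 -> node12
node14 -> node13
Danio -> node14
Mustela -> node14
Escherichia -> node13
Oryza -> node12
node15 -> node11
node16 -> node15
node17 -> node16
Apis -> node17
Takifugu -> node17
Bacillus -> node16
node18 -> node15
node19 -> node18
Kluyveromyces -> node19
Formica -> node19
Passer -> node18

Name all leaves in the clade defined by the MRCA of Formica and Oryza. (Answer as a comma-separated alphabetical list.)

Apis, Bacillus, Danio, Escherichia, Formica, Kluyveromyces, Mustela, Oryza, Passer, Takifugu

Tracing Formica: it sits inside (Kluyveromyces,Formica).
Tracing Oryza: it sits inside (((Danio,Mustela),Escherichia),Oryza).
The smallest clade enclosing both is ((((Danio,Mustela),Escherichia),Oryza),(((Apis,Takifugu),Bacillus),((Kluyveromyces,Formica),Passer))); the answer is its 10 terminal taxa in alphabetical order.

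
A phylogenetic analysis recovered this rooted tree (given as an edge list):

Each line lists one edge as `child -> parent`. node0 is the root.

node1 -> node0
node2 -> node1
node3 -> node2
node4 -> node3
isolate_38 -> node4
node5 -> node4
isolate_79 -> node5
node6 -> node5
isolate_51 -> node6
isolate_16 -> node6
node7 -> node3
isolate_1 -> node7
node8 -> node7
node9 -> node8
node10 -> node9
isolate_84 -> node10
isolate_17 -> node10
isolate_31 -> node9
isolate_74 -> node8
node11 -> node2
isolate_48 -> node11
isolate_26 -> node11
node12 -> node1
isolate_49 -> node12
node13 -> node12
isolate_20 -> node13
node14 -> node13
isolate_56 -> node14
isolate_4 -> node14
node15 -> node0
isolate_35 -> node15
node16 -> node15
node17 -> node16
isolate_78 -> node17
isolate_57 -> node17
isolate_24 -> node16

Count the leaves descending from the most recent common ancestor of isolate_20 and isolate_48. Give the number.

15

The MRCA of isolate_20 and isolate_48 is the node subtending ((((isolate_38,(isolate_79,(isolate_51,isolate_16))),(isolate_1,(((isolate_84,isolate_17),isolate_31),isolate_74))),(isolate_48,isolate_26)),(isolate_49,(isolate_20,(isolate_56,isolate_4)))).
That clade contains 15 terminal taxa: isolate_1, isolate_16, isolate_17, isolate_20, isolate_26, isolate_31, isolate_38, isolate_4, isolate_48, isolate_49, isolate_51, isolate_56, isolate_74, isolate_79, isolate_84.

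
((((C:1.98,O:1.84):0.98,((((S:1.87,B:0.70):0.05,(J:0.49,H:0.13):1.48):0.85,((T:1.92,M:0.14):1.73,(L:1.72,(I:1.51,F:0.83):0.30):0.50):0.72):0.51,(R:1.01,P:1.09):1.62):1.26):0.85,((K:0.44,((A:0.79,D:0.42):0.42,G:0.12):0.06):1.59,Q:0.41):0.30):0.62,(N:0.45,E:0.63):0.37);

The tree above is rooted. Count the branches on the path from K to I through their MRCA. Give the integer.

10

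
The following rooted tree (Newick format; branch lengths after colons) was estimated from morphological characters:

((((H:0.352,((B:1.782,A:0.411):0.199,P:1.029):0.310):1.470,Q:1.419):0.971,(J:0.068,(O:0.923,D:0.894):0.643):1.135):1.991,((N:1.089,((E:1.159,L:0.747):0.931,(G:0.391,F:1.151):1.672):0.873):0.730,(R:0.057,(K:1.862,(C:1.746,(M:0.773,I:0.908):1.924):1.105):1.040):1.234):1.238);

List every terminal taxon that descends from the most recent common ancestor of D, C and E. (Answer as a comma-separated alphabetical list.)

Tracing D: it sits inside (O,D).
Tracing C: it sits inside (C,(M,I)).
Tracing E: it sits inside (E,L).
The smallest clade enclosing all 3 is the whole tree (their MRCA is the root), so the answer is all 18 tips in alphabetical order.

A, B, C, D, E, F, G, H, I, J, K, L, M, N, O, P, Q, R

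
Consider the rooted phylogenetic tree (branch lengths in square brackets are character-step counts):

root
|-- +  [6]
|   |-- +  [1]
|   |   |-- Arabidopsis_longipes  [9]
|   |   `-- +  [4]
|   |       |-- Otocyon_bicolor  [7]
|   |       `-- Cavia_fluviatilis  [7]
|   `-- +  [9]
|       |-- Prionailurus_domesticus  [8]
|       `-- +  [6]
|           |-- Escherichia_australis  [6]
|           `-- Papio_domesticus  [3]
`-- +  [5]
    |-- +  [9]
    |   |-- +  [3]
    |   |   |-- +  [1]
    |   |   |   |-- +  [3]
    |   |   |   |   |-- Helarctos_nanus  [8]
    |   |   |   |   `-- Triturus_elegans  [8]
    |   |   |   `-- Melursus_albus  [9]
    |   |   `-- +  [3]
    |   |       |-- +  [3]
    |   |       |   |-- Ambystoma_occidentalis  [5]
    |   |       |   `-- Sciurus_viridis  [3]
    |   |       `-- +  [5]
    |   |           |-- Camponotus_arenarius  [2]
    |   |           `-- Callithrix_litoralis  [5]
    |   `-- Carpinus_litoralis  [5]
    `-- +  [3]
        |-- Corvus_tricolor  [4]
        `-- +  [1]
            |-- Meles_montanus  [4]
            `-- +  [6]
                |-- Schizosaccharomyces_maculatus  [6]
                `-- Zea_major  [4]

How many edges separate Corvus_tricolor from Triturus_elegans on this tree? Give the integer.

The MRCA of Corvus_tricolor and Triturus_elegans is the node subtending (((((Helarctos_nanus,Triturus_elegans),Melursus_albus),((Ambystoma_occidentalis,Sciurus_viridis),(Camponotus_arenarius,Callithrix_litoralis))),Carpinus_litoralis),(Corvus_tricolor,(Meles_montanus,(Schizosaccharomyces_maculatus,Zea_major)))).
From Corvus_tricolor up to that node: 2 branches. From Triturus_elegans up to the same node: 5 branches. Total: 2 + 5 = 7.

7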